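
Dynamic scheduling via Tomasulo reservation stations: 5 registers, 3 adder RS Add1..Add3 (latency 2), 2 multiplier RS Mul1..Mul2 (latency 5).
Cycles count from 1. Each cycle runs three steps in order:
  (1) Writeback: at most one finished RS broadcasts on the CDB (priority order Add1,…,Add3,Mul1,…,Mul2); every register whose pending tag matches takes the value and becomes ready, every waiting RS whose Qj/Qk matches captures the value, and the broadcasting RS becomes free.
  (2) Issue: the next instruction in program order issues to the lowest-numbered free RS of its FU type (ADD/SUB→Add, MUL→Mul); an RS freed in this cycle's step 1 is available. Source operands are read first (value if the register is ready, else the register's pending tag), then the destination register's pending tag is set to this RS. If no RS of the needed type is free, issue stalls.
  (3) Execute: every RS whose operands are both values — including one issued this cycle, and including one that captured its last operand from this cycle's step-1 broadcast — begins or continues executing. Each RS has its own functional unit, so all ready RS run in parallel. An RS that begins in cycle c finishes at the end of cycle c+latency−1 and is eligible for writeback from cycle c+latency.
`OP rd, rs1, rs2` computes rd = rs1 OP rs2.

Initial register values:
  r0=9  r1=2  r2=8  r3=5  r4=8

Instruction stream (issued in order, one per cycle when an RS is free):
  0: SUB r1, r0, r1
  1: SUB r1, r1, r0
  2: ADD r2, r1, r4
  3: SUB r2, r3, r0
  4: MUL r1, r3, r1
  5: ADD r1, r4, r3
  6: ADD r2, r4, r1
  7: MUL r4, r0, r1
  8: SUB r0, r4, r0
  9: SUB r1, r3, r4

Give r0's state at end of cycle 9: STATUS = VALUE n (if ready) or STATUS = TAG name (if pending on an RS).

STATUS = TAG Add2

cycle 1: issue SUB r1<-Add1 // r0:9,r1:Add1,r2:8,r3:5,r4:8
cycle 2: issue SUB r1<-Add2 // r0:9,r1:Add2,r2:8,r3:5,r4:8
cycle 3: CDB Add1=7; issue ADD r2<-Add1 // r0:9,r1:Add2,r2:Add1,r3:5,r4:8
cycle 4: issue SUB r2<-Add3 // r0:9,r1:Add2,r2:Add3,r3:5,r4:8
cycle 5: CDB Add2=-2; issue MUL r1<-Mul1 // r0:9,r1:Mul1,r2:Add3,r3:5,r4:8
cycle 6: CDB Add3=-4; issue ADD r1<-Add2 // r0:9,r1:Add2,r2:-4,r3:5,r4:8
cycle 7: CDB Add1=6; issue ADD r2<-Add1 // r0:9,r1:Add2,r2:Add1,r3:5,r4:8
cycle 8: CDB Add2=13; issue MUL r4<-Mul2 // r0:9,r1:13,r2:Add1,r3:5,r4:Mul2
cycle 9: issue SUB r0<-Add2 // r0:Add2,r1:13,r2:Add1,r3:5,r4:Mul2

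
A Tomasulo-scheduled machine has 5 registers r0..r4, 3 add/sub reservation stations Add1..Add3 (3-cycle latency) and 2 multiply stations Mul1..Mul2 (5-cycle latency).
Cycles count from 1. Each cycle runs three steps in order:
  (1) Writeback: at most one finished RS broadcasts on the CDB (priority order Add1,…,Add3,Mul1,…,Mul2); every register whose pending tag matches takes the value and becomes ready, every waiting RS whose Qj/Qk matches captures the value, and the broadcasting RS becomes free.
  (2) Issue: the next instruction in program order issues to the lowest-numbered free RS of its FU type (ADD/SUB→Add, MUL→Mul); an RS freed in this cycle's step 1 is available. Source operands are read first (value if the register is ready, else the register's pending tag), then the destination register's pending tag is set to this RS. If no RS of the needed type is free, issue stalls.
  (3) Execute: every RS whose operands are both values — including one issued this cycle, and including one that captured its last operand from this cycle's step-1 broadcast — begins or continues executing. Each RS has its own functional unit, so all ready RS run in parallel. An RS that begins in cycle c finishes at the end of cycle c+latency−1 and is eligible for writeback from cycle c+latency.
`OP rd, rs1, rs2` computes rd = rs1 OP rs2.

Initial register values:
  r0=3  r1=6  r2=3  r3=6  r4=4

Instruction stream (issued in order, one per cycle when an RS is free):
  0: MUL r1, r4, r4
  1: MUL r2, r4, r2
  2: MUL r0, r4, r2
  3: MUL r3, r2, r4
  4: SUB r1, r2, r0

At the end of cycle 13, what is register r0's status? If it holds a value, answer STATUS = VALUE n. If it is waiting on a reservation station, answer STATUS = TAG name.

STATUS = VALUE 48

  c1: issue MUL r1<-Mul1  regs: r0:3,r1:Mul1,r2:3,r3:6,r4:4
  c2: issue MUL r2<-Mul2  regs: r0:3,r1:Mul1,r2:Mul2,r3:6,r4:4
  c3: stall  regs: r0:3,r1:Mul1,r2:Mul2,r3:6,r4:4
  c4: stall  regs: r0:3,r1:Mul1,r2:Mul2,r3:6,r4:4
  c5: stall  regs: r0:3,r1:Mul1,r2:Mul2,r3:6,r4:4
  c6: CDB Mul1=16; issue MUL r0<-Mul1  regs: r0:Mul1,r1:16,r2:Mul2,r3:6,r4:4
  c7: CDB Mul2=12; issue MUL r3<-Mul2  regs: r0:Mul1,r1:16,r2:12,r3:Mul2,r4:4
  c8: issue SUB r1<-Add1  regs: r0:Mul1,r1:Add1,r2:12,r3:Mul2,r4:4
  c9: -  regs: r0:Mul1,r1:Add1,r2:12,r3:Mul2,r4:4
  c10: -  regs: r0:Mul1,r1:Add1,r2:12,r3:Mul2,r4:4
  c11: -  regs: r0:Mul1,r1:Add1,r2:12,r3:Mul2,r4:4
  c12: CDB Mul1=48  regs: r0:48,r1:Add1,r2:12,r3:Mul2,r4:4
  c13: CDB Mul2=48  regs: r0:48,r1:Add1,r2:12,r3:48,r4:4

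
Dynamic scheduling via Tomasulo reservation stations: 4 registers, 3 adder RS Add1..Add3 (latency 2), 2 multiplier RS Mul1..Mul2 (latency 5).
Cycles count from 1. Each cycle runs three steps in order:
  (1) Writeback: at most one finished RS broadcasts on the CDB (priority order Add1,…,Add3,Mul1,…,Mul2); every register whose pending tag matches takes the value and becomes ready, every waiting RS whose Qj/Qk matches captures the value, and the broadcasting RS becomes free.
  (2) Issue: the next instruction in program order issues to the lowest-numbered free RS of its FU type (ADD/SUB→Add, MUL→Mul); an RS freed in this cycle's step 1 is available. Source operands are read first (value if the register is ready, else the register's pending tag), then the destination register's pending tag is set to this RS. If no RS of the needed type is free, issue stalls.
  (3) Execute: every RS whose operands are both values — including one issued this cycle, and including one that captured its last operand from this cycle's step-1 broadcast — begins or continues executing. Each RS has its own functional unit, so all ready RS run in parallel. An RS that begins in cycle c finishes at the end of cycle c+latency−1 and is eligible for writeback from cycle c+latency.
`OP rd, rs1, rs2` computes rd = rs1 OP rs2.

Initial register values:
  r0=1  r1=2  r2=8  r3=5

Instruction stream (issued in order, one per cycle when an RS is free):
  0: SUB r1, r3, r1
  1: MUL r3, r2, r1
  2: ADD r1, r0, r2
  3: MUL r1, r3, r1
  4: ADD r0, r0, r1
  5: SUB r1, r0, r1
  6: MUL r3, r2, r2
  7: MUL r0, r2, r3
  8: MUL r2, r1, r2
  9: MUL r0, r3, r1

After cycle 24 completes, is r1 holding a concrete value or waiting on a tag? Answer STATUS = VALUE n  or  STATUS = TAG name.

STATUS = VALUE 1

cycle 1: issue SUB r1<-Add1 // r0:1,r1:Add1,r2:8,r3:5
cycle 2: issue MUL r3<-Mul1 // r0:1,r1:Add1,r2:8,r3:Mul1
cycle 3: CDB Add1=3; issue ADD r1<-Add1 // r0:1,r1:Add1,r2:8,r3:Mul1
cycle 4: issue MUL r1<-Mul2 // r0:1,r1:Mul2,r2:8,r3:Mul1
cycle 5: CDB Add1=9; issue ADD r0<-Add1 // r0:Add1,r1:Mul2,r2:8,r3:Mul1
cycle 6: issue SUB r1<-Add2 // r0:Add1,r1:Add2,r2:8,r3:Mul1
cycle 7: stall // r0:Add1,r1:Add2,r2:8,r3:Mul1
cycle 8: CDB Mul1=24; issue MUL r3<-Mul1 // r0:Add1,r1:Add2,r2:8,r3:Mul1
cycle 9: stall // r0:Add1,r1:Add2,r2:8,r3:Mul1
cycle 10: stall // r0:Add1,r1:Add2,r2:8,r3:Mul1
cycle 11: stall // r0:Add1,r1:Add2,r2:8,r3:Mul1
cycle 12: stall // r0:Add1,r1:Add2,r2:8,r3:Mul1
cycle 13: CDB Mul1=64; issue MUL r0<-Mul1 // r0:Mul1,r1:Add2,r2:8,r3:64
cycle 14: CDB Mul2=216; issue MUL r2<-Mul2 // r0:Mul1,r1:Add2,r2:Mul2,r3:64
cycle 15: stall // r0:Mul1,r1:Add2,r2:Mul2,r3:64
cycle 16: CDB Add1=217; stall // r0:Mul1,r1:Add2,r2:Mul2,r3:64
cycle 17: stall // r0:Mul1,r1:Add2,r2:Mul2,r3:64
cycle 18: CDB Add2=1; stall // r0:Mul1,r1:1,r2:Mul2,r3:64
cycle 19: CDB Mul1=512; issue MUL r0<-Mul1 // r0:Mul1,r1:1,r2:Mul2,r3:64
cycle 20: - // r0:Mul1,r1:1,r2:Mul2,r3:64
cycle 21: - // r0:Mul1,r1:1,r2:Mul2,r3:64
cycle 22: - // r0:Mul1,r1:1,r2:Mul2,r3:64
cycle 23: CDB Mul2=8 // r0:Mul1,r1:1,r2:8,r3:64
cycle 24: CDB Mul1=64 // r0:64,r1:1,r2:8,r3:64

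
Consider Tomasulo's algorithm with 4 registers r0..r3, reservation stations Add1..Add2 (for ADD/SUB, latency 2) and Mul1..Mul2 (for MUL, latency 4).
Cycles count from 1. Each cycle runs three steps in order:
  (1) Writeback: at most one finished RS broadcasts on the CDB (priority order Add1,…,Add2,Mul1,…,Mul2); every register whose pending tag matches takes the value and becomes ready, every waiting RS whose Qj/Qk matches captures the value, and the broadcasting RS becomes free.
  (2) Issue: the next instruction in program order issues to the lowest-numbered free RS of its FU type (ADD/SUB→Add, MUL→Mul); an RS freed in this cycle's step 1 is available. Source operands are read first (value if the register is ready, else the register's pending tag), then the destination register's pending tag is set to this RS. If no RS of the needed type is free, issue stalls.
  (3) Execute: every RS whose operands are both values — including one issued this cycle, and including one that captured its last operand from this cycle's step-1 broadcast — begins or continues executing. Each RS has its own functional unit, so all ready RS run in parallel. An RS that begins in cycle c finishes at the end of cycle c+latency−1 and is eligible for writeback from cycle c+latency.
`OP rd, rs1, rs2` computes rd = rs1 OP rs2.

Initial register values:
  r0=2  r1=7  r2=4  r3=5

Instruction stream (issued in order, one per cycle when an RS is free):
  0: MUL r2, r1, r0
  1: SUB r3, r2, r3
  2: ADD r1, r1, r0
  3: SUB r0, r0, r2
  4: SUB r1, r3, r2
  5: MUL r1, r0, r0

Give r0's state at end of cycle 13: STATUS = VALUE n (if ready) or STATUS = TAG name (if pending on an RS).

cycle 1: issue MUL r2<-Mul1 // r0:2,r1:7,r2:Mul1,r3:5
cycle 2: issue SUB r3<-Add1 // r0:2,r1:7,r2:Mul1,r3:Add1
cycle 3: issue ADD r1<-Add2 // r0:2,r1:Add2,r2:Mul1,r3:Add1
cycle 4: stall // r0:2,r1:Add2,r2:Mul1,r3:Add1
cycle 5: CDB Add2=9; issue SUB r0<-Add2 // r0:Add2,r1:9,r2:Mul1,r3:Add1
cycle 6: CDB Mul1=14; stall // r0:Add2,r1:9,r2:14,r3:Add1
cycle 7: stall // r0:Add2,r1:9,r2:14,r3:Add1
cycle 8: CDB Add1=9; issue SUB r1<-Add1 // r0:Add2,r1:Add1,r2:14,r3:9
cycle 9: CDB Add2=-12; issue MUL r1<-Mul1 // r0:-12,r1:Mul1,r2:14,r3:9
cycle 10: CDB Add1=-5 // r0:-12,r1:Mul1,r2:14,r3:9
cycle 11: - // r0:-12,r1:Mul1,r2:14,r3:9
cycle 12: - // r0:-12,r1:Mul1,r2:14,r3:9
cycle 13: CDB Mul1=144 // r0:-12,r1:144,r2:14,r3:9

STATUS = VALUE -12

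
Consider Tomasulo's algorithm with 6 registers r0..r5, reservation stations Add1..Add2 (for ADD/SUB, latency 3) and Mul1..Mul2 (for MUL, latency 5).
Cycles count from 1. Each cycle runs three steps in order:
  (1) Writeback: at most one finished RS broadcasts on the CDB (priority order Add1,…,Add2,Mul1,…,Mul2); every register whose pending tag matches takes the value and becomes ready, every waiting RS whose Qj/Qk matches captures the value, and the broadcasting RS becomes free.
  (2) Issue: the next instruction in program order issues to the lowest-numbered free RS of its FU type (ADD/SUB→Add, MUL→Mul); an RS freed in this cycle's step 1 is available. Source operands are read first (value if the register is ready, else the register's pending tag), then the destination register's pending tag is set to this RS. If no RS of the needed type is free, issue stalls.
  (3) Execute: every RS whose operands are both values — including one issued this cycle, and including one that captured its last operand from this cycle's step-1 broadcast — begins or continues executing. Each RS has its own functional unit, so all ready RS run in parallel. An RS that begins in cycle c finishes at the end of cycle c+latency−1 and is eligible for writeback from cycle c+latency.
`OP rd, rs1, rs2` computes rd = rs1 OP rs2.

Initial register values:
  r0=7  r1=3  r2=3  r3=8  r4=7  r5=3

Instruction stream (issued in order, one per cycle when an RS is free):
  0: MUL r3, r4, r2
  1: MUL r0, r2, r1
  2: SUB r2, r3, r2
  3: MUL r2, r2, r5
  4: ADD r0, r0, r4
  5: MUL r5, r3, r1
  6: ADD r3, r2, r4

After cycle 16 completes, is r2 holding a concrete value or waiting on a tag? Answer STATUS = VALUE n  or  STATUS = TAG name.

  c1: issue MUL r3<-Mul1  regs: r0:7,r1:3,r2:3,r3:Mul1,r4:7,r5:3
  c2: issue MUL r0<-Mul2  regs: r0:Mul2,r1:3,r2:3,r3:Mul1,r4:7,r5:3
  c3: issue SUB r2<-Add1  regs: r0:Mul2,r1:3,r2:Add1,r3:Mul1,r4:7,r5:3
  c4: stall  regs: r0:Mul2,r1:3,r2:Add1,r3:Mul1,r4:7,r5:3
  c5: stall  regs: r0:Mul2,r1:3,r2:Add1,r3:Mul1,r4:7,r5:3
  c6: CDB Mul1=21; issue MUL r2<-Mul1  regs: r0:Mul2,r1:3,r2:Mul1,r3:21,r4:7,r5:3
  c7: CDB Mul2=9; issue ADD r0<-Add2  regs: r0:Add2,r1:3,r2:Mul1,r3:21,r4:7,r5:3
  c8: issue MUL r5<-Mul2  regs: r0:Add2,r1:3,r2:Mul1,r3:21,r4:7,r5:Mul2
  c9: CDB Add1=18; issue ADD r3<-Add1  regs: r0:Add2,r1:3,r2:Mul1,r3:Add1,r4:7,r5:Mul2
  c10: CDB Add2=16  regs: r0:16,r1:3,r2:Mul1,r3:Add1,r4:7,r5:Mul2
  c11: -  regs: r0:16,r1:3,r2:Mul1,r3:Add1,r4:7,r5:Mul2
  c12: -  regs: r0:16,r1:3,r2:Mul1,r3:Add1,r4:7,r5:Mul2
  c13: CDB Mul2=63  regs: r0:16,r1:3,r2:Mul1,r3:Add1,r4:7,r5:63
  c14: CDB Mul1=54  regs: r0:16,r1:3,r2:54,r3:Add1,r4:7,r5:63
  c15: -  regs: r0:16,r1:3,r2:54,r3:Add1,r4:7,r5:63
  c16: -  regs: r0:16,r1:3,r2:54,r3:Add1,r4:7,r5:63

STATUS = VALUE 54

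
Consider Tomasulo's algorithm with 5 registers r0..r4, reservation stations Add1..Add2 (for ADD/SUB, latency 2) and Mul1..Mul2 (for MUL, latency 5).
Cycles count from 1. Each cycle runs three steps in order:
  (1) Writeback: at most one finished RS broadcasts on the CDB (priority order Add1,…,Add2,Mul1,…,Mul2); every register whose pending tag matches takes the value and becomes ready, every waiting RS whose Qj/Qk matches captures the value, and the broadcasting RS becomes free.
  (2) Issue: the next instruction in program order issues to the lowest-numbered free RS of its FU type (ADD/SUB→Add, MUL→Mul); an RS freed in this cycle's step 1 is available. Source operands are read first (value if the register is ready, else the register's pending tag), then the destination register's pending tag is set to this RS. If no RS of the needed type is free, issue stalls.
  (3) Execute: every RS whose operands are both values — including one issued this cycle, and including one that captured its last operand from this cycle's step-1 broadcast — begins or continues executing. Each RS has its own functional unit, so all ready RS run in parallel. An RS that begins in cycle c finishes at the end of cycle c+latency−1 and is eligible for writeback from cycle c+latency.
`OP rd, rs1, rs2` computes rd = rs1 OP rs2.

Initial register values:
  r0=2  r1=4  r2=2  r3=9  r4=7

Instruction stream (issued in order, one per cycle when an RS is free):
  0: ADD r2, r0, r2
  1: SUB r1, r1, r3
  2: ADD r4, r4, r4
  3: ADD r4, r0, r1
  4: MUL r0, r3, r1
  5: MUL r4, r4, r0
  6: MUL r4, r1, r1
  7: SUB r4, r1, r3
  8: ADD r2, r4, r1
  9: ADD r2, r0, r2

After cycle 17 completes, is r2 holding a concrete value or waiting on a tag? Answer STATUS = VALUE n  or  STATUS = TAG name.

c1: issue ADD r2<-Add1 | r0:2,r1:4,r2:Add1,r3:9,r4:7
c2: issue SUB r1<-Add2 | r0:2,r1:Add2,r2:Add1,r3:9,r4:7
c3: CDB Add1=4; issue ADD r4<-Add1 | r0:2,r1:Add2,r2:4,r3:9,r4:Add1
c4: CDB Add2=-5; issue ADD r4<-Add2 | r0:2,r1:-5,r2:4,r3:9,r4:Add2
c5: CDB Add1=14; issue MUL r0<-Mul1 | r0:Mul1,r1:-5,r2:4,r3:9,r4:Add2
c6: CDB Add2=-3; issue MUL r4<-Mul2 | r0:Mul1,r1:-5,r2:4,r3:9,r4:Mul2
c7: stall | r0:Mul1,r1:-5,r2:4,r3:9,r4:Mul2
c8: stall | r0:Mul1,r1:-5,r2:4,r3:9,r4:Mul2
c9: stall | r0:Mul1,r1:-5,r2:4,r3:9,r4:Mul2
c10: CDB Mul1=-45; issue MUL r4<-Mul1 | r0:-45,r1:-5,r2:4,r3:9,r4:Mul1
c11: issue SUB r4<-Add1 | r0:-45,r1:-5,r2:4,r3:9,r4:Add1
c12: issue ADD r2<-Add2 | r0:-45,r1:-5,r2:Add2,r3:9,r4:Add1
c13: CDB Add1=-14; issue ADD r2<-Add1 | r0:-45,r1:-5,r2:Add1,r3:9,r4:-14
c14: - | r0:-45,r1:-5,r2:Add1,r3:9,r4:-14
c15: CDB Add2=-19 | r0:-45,r1:-5,r2:Add1,r3:9,r4:-14
c16: CDB Mul1=25 | r0:-45,r1:-5,r2:Add1,r3:9,r4:-14
c17: CDB Add1=-64 | r0:-45,r1:-5,r2:-64,r3:9,r4:-14

STATUS = VALUE -64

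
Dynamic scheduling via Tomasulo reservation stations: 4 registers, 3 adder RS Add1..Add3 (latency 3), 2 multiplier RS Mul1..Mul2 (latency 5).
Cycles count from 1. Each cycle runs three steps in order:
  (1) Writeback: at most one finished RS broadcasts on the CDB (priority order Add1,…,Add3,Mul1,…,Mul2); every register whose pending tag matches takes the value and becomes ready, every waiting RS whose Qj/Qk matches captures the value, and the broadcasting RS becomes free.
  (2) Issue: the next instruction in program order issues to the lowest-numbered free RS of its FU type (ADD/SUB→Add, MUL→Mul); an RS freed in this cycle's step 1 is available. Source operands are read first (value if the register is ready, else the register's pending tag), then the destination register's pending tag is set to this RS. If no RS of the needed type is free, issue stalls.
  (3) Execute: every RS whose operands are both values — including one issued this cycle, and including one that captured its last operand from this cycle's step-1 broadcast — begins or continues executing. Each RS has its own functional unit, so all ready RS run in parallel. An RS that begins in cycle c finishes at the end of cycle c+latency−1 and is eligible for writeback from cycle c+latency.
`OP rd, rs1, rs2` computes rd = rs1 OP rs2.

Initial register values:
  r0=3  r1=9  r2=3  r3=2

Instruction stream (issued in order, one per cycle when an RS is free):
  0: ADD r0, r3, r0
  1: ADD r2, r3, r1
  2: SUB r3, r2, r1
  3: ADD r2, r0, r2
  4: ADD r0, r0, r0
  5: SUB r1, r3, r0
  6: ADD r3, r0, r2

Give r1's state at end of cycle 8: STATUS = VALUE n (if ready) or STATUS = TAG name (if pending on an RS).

STATUS = TAG Add1

  c1: issue ADD r0<-Add1  regs: r0:Add1,r1:9,r2:3,r3:2
  c2: issue ADD r2<-Add2  regs: r0:Add1,r1:9,r2:Add2,r3:2
  c3: issue SUB r3<-Add3  regs: r0:Add1,r1:9,r2:Add2,r3:Add3
  c4: CDB Add1=5; issue ADD r2<-Add1  regs: r0:5,r1:9,r2:Add1,r3:Add3
  c5: CDB Add2=11; issue ADD r0<-Add2  regs: r0:Add2,r1:9,r2:Add1,r3:Add3
  c6: stall  regs: r0:Add2,r1:9,r2:Add1,r3:Add3
  c7: stall  regs: r0:Add2,r1:9,r2:Add1,r3:Add3
  c8: CDB Add1=16; issue SUB r1<-Add1  regs: r0:Add2,r1:Add1,r2:16,r3:Add3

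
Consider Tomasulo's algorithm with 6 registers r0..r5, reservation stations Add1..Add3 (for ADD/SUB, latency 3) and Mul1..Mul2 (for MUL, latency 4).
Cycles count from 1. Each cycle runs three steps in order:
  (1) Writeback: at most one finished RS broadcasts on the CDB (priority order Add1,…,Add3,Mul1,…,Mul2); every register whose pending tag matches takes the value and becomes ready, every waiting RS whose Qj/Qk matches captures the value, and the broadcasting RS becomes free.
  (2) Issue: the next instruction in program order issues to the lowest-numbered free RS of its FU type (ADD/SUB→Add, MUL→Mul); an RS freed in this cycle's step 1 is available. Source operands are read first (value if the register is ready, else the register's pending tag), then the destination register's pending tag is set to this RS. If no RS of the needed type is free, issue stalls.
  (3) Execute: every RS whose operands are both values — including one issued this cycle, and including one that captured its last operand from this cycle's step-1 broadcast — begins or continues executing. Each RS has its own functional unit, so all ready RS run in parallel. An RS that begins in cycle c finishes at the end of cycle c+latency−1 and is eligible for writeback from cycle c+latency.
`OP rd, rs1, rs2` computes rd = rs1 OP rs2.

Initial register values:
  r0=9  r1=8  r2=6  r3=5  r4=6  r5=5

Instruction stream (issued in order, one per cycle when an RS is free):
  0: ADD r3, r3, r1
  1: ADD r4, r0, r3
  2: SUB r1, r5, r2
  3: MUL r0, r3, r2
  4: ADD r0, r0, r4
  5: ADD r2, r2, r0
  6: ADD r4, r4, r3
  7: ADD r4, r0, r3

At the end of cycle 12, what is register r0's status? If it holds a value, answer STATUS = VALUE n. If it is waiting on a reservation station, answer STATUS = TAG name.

c1: issue ADD r3<-Add1 | r0:9,r1:8,r2:6,r3:Add1,r4:6,r5:5
c2: issue ADD r4<-Add2 | r0:9,r1:8,r2:6,r3:Add1,r4:Add2,r5:5
c3: issue SUB r1<-Add3 | r0:9,r1:Add3,r2:6,r3:Add1,r4:Add2,r5:5
c4: CDB Add1=13; issue MUL r0<-Mul1 | r0:Mul1,r1:Add3,r2:6,r3:13,r4:Add2,r5:5
c5: issue ADD r0<-Add1 | r0:Add1,r1:Add3,r2:6,r3:13,r4:Add2,r5:5
c6: CDB Add3=-1; issue ADD r2<-Add3 | r0:Add1,r1:-1,r2:Add3,r3:13,r4:Add2,r5:5
c7: CDB Add2=22; issue ADD r4<-Add2 | r0:Add1,r1:-1,r2:Add3,r3:13,r4:Add2,r5:5
c8: CDB Mul1=78; stall | r0:Add1,r1:-1,r2:Add3,r3:13,r4:Add2,r5:5
c9: stall | r0:Add1,r1:-1,r2:Add3,r3:13,r4:Add2,r5:5
c10: CDB Add2=35; issue ADD r4<-Add2 | r0:Add1,r1:-1,r2:Add3,r3:13,r4:Add2,r5:5
c11: CDB Add1=100 | r0:100,r1:-1,r2:Add3,r3:13,r4:Add2,r5:5
c12: - | r0:100,r1:-1,r2:Add3,r3:13,r4:Add2,r5:5

STATUS = VALUE 100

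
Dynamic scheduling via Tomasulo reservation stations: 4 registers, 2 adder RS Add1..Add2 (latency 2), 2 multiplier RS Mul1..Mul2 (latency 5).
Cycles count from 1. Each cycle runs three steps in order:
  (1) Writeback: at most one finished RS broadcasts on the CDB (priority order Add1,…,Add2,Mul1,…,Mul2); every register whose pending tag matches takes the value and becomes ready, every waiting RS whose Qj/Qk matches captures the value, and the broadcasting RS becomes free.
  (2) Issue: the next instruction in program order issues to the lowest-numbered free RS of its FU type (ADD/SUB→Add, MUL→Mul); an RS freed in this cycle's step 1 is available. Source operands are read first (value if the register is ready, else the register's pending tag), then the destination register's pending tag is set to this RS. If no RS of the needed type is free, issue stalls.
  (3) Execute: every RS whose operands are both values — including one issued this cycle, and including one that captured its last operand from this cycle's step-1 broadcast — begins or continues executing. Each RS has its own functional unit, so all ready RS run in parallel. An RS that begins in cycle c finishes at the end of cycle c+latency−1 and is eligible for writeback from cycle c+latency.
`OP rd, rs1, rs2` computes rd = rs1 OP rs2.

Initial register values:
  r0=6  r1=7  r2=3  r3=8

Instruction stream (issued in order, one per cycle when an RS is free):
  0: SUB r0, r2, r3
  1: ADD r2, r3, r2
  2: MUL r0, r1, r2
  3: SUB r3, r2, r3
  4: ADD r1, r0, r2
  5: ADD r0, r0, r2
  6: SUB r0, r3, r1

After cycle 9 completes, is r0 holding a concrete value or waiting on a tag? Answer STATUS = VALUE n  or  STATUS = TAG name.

STATUS = TAG Add1

  c1: issue SUB r0<-Add1  regs: r0:Add1,r1:7,r2:3,r3:8
  c2: issue ADD r2<-Add2  regs: r0:Add1,r1:7,r2:Add2,r3:8
  c3: CDB Add1=-5; issue MUL r0<-Mul1  regs: r0:Mul1,r1:7,r2:Add2,r3:8
  c4: CDB Add2=11; issue SUB r3<-Add1  regs: r0:Mul1,r1:7,r2:11,r3:Add1
  c5: issue ADD r1<-Add2  regs: r0:Mul1,r1:Add2,r2:11,r3:Add1
  c6: CDB Add1=3; issue ADD r0<-Add1  regs: r0:Add1,r1:Add2,r2:11,r3:3
  c7: stall  regs: r0:Add1,r1:Add2,r2:11,r3:3
  c8: stall  regs: r0:Add1,r1:Add2,r2:11,r3:3
  c9: CDB Mul1=77; stall  regs: r0:Add1,r1:Add2,r2:11,r3:3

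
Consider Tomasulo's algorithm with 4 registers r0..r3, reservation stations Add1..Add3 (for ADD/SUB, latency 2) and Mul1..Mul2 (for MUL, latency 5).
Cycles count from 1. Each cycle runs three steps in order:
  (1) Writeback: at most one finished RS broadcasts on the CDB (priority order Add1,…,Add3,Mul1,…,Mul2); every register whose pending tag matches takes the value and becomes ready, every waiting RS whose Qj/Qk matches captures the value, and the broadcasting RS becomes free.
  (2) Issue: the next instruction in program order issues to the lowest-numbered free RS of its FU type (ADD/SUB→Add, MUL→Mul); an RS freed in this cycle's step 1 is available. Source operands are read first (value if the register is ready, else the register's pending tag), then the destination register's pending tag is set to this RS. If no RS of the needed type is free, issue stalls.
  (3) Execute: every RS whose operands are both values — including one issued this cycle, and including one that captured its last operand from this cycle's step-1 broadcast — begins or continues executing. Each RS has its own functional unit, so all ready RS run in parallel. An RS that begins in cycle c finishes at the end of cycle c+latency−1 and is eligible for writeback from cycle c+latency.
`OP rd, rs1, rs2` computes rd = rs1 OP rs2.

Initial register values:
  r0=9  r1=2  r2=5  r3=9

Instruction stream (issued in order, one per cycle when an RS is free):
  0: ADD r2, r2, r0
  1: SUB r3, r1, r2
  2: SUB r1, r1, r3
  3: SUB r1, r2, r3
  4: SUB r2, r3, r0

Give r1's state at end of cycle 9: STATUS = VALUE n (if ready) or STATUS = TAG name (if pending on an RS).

c1: issue ADD r2<-Add1 | r0:9,r1:2,r2:Add1,r3:9
c2: issue SUB r3<-Add2 | r0:9,r1:2,r2:Add1,r3:Add2
c3: CDB Add1=14; issue SUB r1<-Add1 | r0:9,r1:Add1,r2:14,r3:Add2
c4: issue SUB r1<-Add3 | r0:9,r1:Add3,r2:14,r3:Add2
c5: CDB Add2=-12; issue SUB r2<-Add2 | r0:9,r1:Add3,r2:Add2,r3:-12
c6: - | r0:9,r1:Add3,r2:Add2,r3:-12
c7: CDB Add1=14 | r0:9,r1:Add3,r2:Add2,r3:-12
c8: CDB Add2=-21 | r0:9,r1:Add3,r2:-21,r3:-12
c9: CDB Add3=26 | r0:9,r1:26,r2:-21,r3:-12

STATUS = VALUE 26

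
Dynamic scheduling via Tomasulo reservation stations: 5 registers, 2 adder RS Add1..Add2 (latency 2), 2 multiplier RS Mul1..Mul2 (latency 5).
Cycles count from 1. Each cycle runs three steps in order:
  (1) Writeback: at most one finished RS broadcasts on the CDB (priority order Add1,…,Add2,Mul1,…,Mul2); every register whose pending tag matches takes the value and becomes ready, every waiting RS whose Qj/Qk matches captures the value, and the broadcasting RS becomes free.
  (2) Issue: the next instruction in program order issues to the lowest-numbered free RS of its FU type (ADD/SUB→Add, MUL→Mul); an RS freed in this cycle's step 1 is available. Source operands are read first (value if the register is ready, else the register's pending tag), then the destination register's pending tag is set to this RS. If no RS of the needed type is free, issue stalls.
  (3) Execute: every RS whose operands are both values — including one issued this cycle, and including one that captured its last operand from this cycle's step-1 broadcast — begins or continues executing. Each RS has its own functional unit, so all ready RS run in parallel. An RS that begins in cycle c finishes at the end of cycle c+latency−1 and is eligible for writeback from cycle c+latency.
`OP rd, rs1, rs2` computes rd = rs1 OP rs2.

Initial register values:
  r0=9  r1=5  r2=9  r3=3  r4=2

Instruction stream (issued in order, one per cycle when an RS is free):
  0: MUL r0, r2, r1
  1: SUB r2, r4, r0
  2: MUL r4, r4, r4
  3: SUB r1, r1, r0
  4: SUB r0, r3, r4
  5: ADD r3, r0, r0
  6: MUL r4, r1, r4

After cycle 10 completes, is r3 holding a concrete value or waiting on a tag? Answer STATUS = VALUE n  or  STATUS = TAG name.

STATUS = TAG Add2

c1: issue MUL r0<-Mul1 | r0:Mul1,r1:5,r2:9,r3:3,r4:2
c2: issue SUB r2<-Add1 | r0:Mul1,r1:5,r2:Add1,r3:3,r4:2
c3: issue MUL r4<-Mul2 | r0:Mul1,r1:5,r2:Add1,r3:3,r4:Mul2
c4: issue SUB r1<-Add2 | r0:Mul1,r1:Add2,r2:Add1,r3:3,r4:Mul2
c5: stall | r0:Mul1,r1:Add2,r2:Add1,r3:3,r4:Mul2
c6: CDB Mul1=45; stall | r0:45,r1:Add2,r2:Add1,r3:3,r4:Mul2
c7: stall | r0:45,r1:Add2,r2:Add1,r3:3,r4:Mul2
c8: CDB Add1=-43; issue SUB r0<-Add1 | r0:Add1,r1:Add2,r2:-43,r3:3,r4:Mul2
c9: CDB Add2=-40; issue ADD r3<-Add2 | r0:Add1,r1:-40,r2:-43,r3:Add2,r4:Mul2
c10: CDB Mul2=4; issue MUL r4<-Mul1 | r0:Add1,r1:-40,r2:-43,r3:Add2,r4:Mul1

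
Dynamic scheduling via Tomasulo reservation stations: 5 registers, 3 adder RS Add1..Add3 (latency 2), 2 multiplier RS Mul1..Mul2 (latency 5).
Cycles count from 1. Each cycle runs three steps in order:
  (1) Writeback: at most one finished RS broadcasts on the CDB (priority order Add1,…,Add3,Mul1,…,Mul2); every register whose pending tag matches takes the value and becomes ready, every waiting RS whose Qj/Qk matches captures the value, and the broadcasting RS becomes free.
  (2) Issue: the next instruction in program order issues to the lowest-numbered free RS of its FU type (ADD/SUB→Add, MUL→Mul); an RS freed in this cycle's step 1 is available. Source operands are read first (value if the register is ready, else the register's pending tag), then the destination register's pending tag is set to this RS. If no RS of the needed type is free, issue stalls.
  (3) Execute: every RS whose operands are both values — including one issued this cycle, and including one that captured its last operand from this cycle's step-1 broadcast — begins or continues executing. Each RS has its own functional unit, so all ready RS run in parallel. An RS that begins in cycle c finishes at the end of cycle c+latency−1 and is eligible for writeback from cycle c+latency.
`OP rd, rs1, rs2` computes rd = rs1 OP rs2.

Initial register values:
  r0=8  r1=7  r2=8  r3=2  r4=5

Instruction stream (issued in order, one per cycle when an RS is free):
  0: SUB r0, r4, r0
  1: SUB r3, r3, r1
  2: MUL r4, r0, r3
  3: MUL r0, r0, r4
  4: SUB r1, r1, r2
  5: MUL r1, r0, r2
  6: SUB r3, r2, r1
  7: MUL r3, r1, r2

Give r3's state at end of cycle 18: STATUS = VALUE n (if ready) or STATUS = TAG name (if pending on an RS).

  c1: issue SUB r0<-Add1  regs: r0:Add1,r1:7,r2:8,r3:2,r4:5
  c2: issue SUB r3<-Add2  regs: r0:Add1,r1:7,r2:8,r3:Add2,r4:5
  c3: CDB Add1=-3; issue MUL r4<-Mul1  regs: r0:-3,r1:7,r2:8,r3:Add2,r4:Mul1
  c4: CDB Add2=-5; issue MUL r0<-Mul2  regs: r0:Mul2,r1:7,r2:8,r3:-5,r4:Mul1
  c5: issue SUB r1<-Add1  regs: r0:Mul2,r1:Add1,r2:8,r3:-5,r4:Mul1
  c6: stall  regs: r0:Mul2,r1:Add1,r2:8,r3:-5,r4:Mul1
  c7: CDB Add1=-1; stall  regs: r0:Mul2,r1:-1,r2:8,r3:-5,r4:Mul1
  c8: stall  regs: r0:Mul2,r1:-1,r2:8,r3:-5,r4:Mul1
  c9: CDB Mul1=15; issue MUL r1<-Mul1  regs: r0:Mul2,r1:Mul1,r2:8,r3:-5,r4:15
  c10: issue SUB r3<-Add1  regs: r0:Mul2,r1:Mul1,r2:8,r3:Add1,r4:15
  c11: stall  regs: r0:Mul2,r1:Mul1,r2:8,r3:Add1,r4:15
  c12: stall  regs: r0:Mul2,r1:Mul1,r2:8,r3:Add1,r4:15
  c13: stall  regs: r0:Mul2,r1:Mul1,r2:8,r3:Add1,r4:15
  c14: CDB Mul2=-45; issue MUL r3<-Mul2  regs: r0:-45,r1:Mul1,r2:8,r3:Mul2,r4:15
  c15: -  regs: r0:-45,r1:Mul1,r2:8,r3:Mul2,r4:15
  c16: -  regs: r0:-45,r1:Mul1,r2:8,r3:Mul2,r4:15
  c17: -  regs: r0:-45,r1:Mul1,r2:8,r3:Mul2,r4:15
  c18: -  regs: r0:-45,r1:Mul1,r2:8,r3:Mul2,r4:15

STATUS = TAG Mul2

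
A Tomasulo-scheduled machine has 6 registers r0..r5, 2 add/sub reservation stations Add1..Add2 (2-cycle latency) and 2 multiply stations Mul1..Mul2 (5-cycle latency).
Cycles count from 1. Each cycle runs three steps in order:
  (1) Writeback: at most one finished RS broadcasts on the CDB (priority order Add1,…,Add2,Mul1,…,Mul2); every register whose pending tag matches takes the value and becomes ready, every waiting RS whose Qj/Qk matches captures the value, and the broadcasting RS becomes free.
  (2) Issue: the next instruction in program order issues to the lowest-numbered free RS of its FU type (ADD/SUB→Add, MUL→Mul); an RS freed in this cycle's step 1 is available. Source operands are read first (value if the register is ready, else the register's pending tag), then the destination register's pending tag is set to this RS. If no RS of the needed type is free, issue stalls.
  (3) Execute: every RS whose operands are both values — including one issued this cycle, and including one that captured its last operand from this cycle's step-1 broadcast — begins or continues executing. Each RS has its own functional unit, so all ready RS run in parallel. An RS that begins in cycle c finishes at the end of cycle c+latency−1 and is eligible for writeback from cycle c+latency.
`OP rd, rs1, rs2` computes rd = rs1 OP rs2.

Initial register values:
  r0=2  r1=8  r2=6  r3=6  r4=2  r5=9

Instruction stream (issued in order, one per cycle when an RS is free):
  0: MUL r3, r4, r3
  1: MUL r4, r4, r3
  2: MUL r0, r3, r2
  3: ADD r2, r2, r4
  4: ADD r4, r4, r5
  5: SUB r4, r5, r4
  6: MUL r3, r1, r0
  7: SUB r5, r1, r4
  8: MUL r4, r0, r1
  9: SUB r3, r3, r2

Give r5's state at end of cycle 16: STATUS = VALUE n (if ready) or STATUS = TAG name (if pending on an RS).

  c1: issue MUL r3<-Mul1  regs: r0:2,r1:8,r2:6,r3:Mul1,r4:2,r5:9
  c2: issue MUL r4<-Mul2  regs: r0:2,r1:8,r2:6,r3:Mul1,r4:Mul2,r5:9
  c3: stall  regs: r0:2,r1:8,r2:6,r3:Mul1,r4:Mul2,r5:9
  c4: stall  regs: r0:2,r1:8,r2:6,r3:Mul1,r4:Mul2,r5:9
  c5: stall  regs: r0:2,r1:8,r2:6,r3:Mul1,r4:Mul2,r5:9
  c6: CDB Mul1=12; issue MUL r0<-Mul1  regs: r0:Mul1,r1:8,r2:6,r3:12,r4:Mul2,r5:9
  c7: issue ADD r2<-Add1  regs: r0:Mul1,r1:8,r2:Add1,r3:12,r4:Mul2,r5:9
  c8: issue ADD r4<-Add2  regs: r0:Mul1,r1:8,r2:Add1,r3:12,r4:Add2,r5:9
  c9: stall  regs: r0:Mul1,r1:8,r2:Add1,r3:12,r4:Add2,r5:9
  c10: stall  regs: r0:Mul1,r1:8,r2:Add1,r3:12,r4:Add2,r5:9
  c11: CDB Mul1=72; stall  regs: r0:72,r1:8,r2:Add1,r3:12,r4:Add2,r5:9
  c12: CDB Mul2=24; stall  regs: r0:72,r1:8,r2:Add1,r3:12,r4:Add2,r5:9
  c13: stall  regs: r0:72,r1:8,r2:Add1,r3:12,r4:Add2,r5:9
  c14: CDB Add1=30; issue SUB r4<-Add1  regs: r0:72,r1:8,r2:30,r3:12,r4:Add1,r5:9
  c15: CDB Add2=33; issue MUL r3<-Mul1  regs: r0:72,r1:8,r2:30,r3:Mul1,r4:Add1,r5:9
  c16: issue SUB r5<-Add2  regs: r0:72,r1:8,r2:30,r3:Mul1,r4:Add1,r5:Add2

STATUS = TAG Add2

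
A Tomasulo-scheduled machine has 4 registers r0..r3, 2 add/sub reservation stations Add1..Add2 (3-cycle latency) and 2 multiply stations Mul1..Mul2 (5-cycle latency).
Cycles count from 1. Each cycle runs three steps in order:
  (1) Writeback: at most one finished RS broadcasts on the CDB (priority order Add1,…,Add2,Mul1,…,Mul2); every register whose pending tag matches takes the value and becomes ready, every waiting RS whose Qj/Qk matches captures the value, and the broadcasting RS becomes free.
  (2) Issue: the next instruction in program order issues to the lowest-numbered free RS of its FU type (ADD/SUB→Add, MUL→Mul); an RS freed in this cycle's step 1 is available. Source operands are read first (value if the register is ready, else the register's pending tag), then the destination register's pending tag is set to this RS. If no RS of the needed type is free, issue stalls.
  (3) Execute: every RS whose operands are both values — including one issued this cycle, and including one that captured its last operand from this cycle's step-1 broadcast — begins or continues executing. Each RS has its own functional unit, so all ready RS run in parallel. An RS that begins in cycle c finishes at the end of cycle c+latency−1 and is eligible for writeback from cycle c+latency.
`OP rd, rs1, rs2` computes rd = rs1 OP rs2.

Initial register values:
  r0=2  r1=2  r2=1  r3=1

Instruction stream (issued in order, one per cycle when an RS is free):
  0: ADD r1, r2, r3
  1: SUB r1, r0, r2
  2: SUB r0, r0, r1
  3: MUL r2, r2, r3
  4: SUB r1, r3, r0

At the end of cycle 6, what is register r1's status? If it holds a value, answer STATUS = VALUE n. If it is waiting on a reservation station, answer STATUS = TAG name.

  c1: issue ADD r1<-Add1  regs: r0:2,r1:Add1,r2:1,r3:1
  c2: issue SUB r1<-Add2  regs: r0:2,r1:Add2,r2:1,r3:1
  c3: stall  regs: r0:2,r1:Add2,r2:1,r3:1
  c4: CDB Add1=2; issue SUB r0<-Add1  regs: r0:Add1,r1:Add2,r2:1,r3:1
  c5: CDB Add2=1; issue MUL r2<-Mul1  regs: r0:Add1,r1:1,r2:Mul1,r3:1
  c6: issue SUB r1<-Add2  regs: r0:Add1,r1:Add2,r2:Mul1,r3:1

STATUS = TAG Add2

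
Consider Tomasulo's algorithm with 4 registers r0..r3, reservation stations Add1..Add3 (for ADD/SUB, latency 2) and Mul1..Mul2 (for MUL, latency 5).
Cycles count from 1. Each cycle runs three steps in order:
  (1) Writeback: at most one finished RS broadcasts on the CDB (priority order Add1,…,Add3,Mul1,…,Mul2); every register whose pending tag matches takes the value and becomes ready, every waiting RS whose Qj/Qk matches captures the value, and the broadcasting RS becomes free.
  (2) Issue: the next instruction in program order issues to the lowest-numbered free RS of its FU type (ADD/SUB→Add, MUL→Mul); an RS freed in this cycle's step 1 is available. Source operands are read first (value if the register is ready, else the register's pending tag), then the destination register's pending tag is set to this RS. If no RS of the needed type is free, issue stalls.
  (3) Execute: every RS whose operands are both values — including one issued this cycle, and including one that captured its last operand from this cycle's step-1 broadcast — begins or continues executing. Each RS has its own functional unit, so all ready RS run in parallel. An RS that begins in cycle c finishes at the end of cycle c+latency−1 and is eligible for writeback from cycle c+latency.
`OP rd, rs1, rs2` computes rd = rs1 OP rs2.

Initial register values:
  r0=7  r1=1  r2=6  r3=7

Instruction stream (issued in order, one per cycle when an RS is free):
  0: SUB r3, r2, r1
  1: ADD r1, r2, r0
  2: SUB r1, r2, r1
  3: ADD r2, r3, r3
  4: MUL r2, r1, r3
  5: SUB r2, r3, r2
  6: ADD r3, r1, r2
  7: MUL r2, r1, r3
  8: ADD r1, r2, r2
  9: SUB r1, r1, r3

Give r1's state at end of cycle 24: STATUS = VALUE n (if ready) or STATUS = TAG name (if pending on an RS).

  c1: issue SUB r3<-Add1  regs: r0:7,r1:1,r2:6,r3:Add1
  c2: issue ADD r1<-Add2  regs: r0:7,r1:Add2,r2:6,r3:Add1
  c3: CDB Add1=5; issue SUB r1<-Add1  regs: r0:7,r1:Add1,r2:6,r3:5
  c4: CDB Add2=13; issue ADD r2<-Add2  regs: r0:7,r1:Add1,r2:Add2,r3:5
  c5: issue MUL r2<-Mul1  regs: r0:7,r1:Add1,r2:Mul1,r3:5
  c6: CDB Add1=-7; issue SUB r2<-Add1  regs: r0:7,r1:-7,r2:Add1,r3:5
  c7: CDB Add2=10; issue ADD r3<-Add2  regs: r0:7,r1:-7,r2:Add1,r3:Add2
  c8: issue MUL r2<-Mul2  regs: r0:7,r1:-7,r2:Mul2,r3:Add2
  c9: issue ADD r1<-Add3  regs: r0:7,r1:Add3,r2:Mul2,r3:Add2
  c10: stall  regs: r0:7,r1:Add3,r2:Mul2,r3:Add2
  c11: CDB Mul1=-35; stall  regs: r0:7,r1:Add3,r2:Mul2,r3:Add2
  c12: stall  regs: r0:7,r1:Add3,r2:Mul2,r3:Add2
  c13: CDB Add1=40; issue SUB r1<-Add1  regs: r0:7,r1:Add1,r2:Mul2,r3:Add2
  c14: -  regs: r0:7,r1:Add1,r2:Mul2,r3:Add2
  c15: CDB Add2=33  regs: r0:7,r1:Add1,r2:Mul2,r3:33
  c16: -  regs: r0:7,r1:Add1,r2:Mul2,r3:33
  c17: -  regs: r0:7,r1:Add1,r2:Mul2,r3:33
  c18: -  regs: r0:7,r1:Add1,r2:Mul2,r3:33
  c19: -  regs: r0:7,r1:Add1,r2:Mul2,r3:33
  c20: CDB Mul2=-231  regs: r0:7,r1:Add1,r2:-231,r3:33
  c21: -  regs: r0:7,r1:Add1,r2:-231,r3:33
  c22: CDB Add3=-462  regs: r0:7,r1:Add1,r2:-231,r3:33
  c23: -  regs: r0:7,r1:Add1,r2:-231,r3:33
  c24: CDB Add1=-495  regs: r0:7,r1:-495,r2:-231,r3:33

STATUS = VALUE -495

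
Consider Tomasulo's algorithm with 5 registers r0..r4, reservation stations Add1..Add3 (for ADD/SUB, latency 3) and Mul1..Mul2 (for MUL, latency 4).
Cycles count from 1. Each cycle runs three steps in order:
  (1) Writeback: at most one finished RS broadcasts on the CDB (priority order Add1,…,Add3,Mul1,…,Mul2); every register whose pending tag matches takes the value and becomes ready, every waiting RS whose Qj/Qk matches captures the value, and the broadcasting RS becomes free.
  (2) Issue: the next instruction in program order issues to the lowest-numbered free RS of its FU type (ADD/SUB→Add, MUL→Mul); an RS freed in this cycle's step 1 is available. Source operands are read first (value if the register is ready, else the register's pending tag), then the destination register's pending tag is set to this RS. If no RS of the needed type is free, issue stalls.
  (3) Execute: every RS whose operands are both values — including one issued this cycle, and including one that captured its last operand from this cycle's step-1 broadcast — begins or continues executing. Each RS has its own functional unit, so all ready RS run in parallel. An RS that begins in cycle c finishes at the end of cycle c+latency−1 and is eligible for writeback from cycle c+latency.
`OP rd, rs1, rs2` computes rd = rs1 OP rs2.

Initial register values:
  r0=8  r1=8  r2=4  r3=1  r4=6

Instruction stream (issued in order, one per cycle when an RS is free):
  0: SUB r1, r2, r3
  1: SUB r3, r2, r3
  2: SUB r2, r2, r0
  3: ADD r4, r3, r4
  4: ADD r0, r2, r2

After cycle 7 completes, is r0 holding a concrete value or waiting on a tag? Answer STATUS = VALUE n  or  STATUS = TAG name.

STATUS = TAG Add2

c1: issue SUB r1<-Add1 | r0:8,r1:Add1,r2:4,r3:1,r4:6
c2: issue SUB r3<-Add2 | r0:8,r1:Add1,r2:4,r3:Add2,r4:6
c3: issue SUB r2<-Add3 | r0:8,r1:Add1,r2:Add3,r3:Add2,r4:6
c4: CDB Add1=3; issue ADD r4<-Add1 | r0:8,r1:3,r2:Add3,r3:Add2,r4:Add1
c5: CDB Add2=3; issue ADD r0<-Add2 | r0:Add2,r1:3,r2:Add3,r3:3,r4:Add1
c6: CDB Add3=-4 | r0:Add2,r1:3,r2:-4,r3:3,r4:Add1
c7: - | r0:Add2,r1:3,r2:-4,r3:3,r4:Add1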